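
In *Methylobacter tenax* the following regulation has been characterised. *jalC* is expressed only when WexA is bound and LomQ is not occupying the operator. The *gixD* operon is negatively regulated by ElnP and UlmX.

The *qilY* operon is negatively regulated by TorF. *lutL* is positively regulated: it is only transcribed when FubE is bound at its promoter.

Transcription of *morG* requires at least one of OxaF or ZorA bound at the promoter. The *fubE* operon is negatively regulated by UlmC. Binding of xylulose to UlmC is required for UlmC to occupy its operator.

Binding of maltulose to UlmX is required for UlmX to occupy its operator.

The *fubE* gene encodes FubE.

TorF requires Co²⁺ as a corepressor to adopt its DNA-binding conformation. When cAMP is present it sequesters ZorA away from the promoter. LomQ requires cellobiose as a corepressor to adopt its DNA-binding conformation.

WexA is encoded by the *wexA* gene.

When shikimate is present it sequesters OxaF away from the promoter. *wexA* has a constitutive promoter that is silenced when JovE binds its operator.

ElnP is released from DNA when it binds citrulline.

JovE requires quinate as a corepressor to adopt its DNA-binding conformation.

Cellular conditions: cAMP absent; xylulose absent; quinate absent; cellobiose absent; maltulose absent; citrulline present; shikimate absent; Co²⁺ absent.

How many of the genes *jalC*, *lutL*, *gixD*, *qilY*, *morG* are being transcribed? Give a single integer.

5

Quinate is absent, so JovE is inactive.
With no repressor bound, *wexA* is transcribed.
So WexA is produced and active.
Cellobiose is absent, so LomQ is inactive.
No repressor is bound and WexA is active, so *jalC* is transcribed.
→ *jalC* is ON.
Xylulose is absent, so UlmC is inactive.
With no repressor bound, *fubE* is transcribed.
So FubE is produced and active.
No repressor is bound and FubE is active, so *lutL* is transcribed.
→ *lutL* is ON.
Citrulline is present, so ElnP is inactive.
Maltulose is absent, so UlmX is inactive.
With no repressor bound, *gixD* is transcribed.
→ *gixD* is ON.
Co²⁺ is absent, so TorF is inactive.
With no repressor bound, *qilY* is transcribed.
→ *qilY* is ON.
Shikimate is absent, so OxaF is active.
cAMP is absent, so ZorA is active.
Activator OxaF is present, so *morG* is transcribed.
→ *morG* is ON.
5 of the 5 genes are transcribed.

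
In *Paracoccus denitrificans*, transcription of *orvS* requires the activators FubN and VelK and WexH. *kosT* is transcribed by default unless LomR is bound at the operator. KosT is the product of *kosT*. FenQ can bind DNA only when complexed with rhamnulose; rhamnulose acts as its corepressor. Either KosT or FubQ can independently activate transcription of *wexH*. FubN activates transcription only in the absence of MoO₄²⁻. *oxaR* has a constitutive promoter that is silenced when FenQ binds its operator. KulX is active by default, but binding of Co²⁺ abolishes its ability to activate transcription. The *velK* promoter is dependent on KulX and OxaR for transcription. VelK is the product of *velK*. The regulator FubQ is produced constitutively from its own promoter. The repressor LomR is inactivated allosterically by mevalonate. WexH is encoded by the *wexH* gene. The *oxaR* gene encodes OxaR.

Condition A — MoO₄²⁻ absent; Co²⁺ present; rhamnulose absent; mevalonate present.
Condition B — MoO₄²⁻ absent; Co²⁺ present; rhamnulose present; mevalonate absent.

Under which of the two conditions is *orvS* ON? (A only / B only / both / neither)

neither

Condition A:
MoO₄²⁻ is absent, so FubN is active.
Co²⁺ is present, so KulX is inactive.
Rhamnulose is absent, so FenQ is inactive.
With no repressor bound, *oxaR* is transcribed.
So OxaR is produced and active.
Required activator KulX is absent, so *velK* is not transcribed.
So VelK is not produced.
Mevalonate is present, so LomR is inactive.
With no repressor bound, *kosT* is transcribed.
So KosT is produced and active.
FubQ is produced constitutively and is active.
Activator KosT is present, so *wexH* is transcribed.
So WexH is produced and active.
Required activator VelK is absent, so *orvS* is not transcribed.
→ *orvS* is OFF in A.
Condition B:
MoO₄²⁻ is absent, so FubN is active.
Co²⁺ is present, so KulX is inactive.
Rhamnulose is present, so FenQ is active.
With repressor FenQ bound, *oxaR* is not transcribed.
So OxaR is not produced.
Required activator KulX is absent, so *velK* is not transcribed.
So VelK is not produced.
Mevalonate is absent, so LomR is active.
With repressor LomR bound, *kosT* is not transcribed.
So KosT is not produced.
FubQ is produced constitutively and is active.
Activator FubQ is present, so *wexH* is transcribed.
So WexH is produced and active.
Required activator VelK is absent, so *orvS* is not transcribed.
→ *orvS* is OFF in B.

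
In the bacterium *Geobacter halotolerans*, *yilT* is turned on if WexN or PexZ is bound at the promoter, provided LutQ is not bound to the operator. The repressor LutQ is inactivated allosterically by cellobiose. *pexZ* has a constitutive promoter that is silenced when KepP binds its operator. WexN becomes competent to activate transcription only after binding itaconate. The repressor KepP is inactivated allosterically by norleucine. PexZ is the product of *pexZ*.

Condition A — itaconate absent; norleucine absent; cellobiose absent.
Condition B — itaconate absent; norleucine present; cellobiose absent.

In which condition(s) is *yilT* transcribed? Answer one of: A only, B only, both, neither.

neither

Condition A:
Itaconate is absent, so WexN is inactive.
Norleucine is absent, so KepP is active.
With repressor KepP bound, *pexZ* is not transcribed.
So PexZ is not produced.
Cellobiose is absent, so LutQ is active.
With repressor LutQ bound, *yilT* is not transcribed.
→ *yilT* is OFF in A.
Condition B:
Itaconate is absent, so WexN is inactive.
Norleucine is present, so KepP is inactive.
With no repressor bound, *pexZ* is transcribed.
So PexZ is produced and active.
Cellobiose is absent, so LutQ is active.
With repressor LutQ bound, *yilT* is not transcribed.
→ *yilT* is OFF in B.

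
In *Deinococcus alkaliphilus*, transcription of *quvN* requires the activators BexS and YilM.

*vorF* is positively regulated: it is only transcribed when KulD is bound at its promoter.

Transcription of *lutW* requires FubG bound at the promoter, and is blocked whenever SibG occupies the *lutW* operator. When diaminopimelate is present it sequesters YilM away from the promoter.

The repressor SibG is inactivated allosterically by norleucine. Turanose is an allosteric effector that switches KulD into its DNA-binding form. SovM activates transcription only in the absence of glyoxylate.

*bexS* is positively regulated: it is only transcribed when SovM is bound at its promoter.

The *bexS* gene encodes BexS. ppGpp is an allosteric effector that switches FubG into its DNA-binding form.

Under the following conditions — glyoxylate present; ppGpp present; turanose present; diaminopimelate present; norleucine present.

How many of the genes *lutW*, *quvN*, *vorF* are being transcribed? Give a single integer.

Norleucine is present, so SibG is inactive.
ppGpp is present, so FubG is active.
No repressor is bound and FubG is active, so *lutW* is transcribed.
→ *lutW* is ON.
Glyoxylate is present, so SovM is inactive.
Required activator SovM is absent, so *bexS* is not transcribed.
So BexS is not produced.
Diaminopimelate is present, so YilM is inactive.
Required activator BexS is absent, so *quvN* is not transcribed.
→ *quvN* is OFF.
Turanose is present, so KulD is active.
No repressor is bound and KulD is active, so *vorF* is transcribed.
→ *vorF* is ON.
2 of the 3 genes are transcribed.

2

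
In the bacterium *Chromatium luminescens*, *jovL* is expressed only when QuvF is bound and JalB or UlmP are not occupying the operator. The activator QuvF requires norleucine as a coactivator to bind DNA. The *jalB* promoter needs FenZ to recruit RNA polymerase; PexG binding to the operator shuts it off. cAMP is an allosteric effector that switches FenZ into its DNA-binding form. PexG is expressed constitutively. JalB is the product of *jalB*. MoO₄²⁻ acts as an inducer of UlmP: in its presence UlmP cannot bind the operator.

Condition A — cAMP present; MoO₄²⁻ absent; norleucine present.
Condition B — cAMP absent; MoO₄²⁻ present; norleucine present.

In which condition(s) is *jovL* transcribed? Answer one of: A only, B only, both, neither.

B only

Condition A:
PexG is produced constitutively and is active.
cAMP is present, so FenZ is active.
With repressor PexG bound, *jalB* is not transcribed.
So JalB is not produced.
MoO₄²⁻ is absent, so UlmP is active.
Norleucine is present, so QuvF is active.
With repressor UlmP bound, *jovL* is not transcribed.
→ *jovL* is OFF in A.
Condition B:
PexG is produced constitutively and is active.
cAMP is absent, so FenZ is inactive.
With repressor PexG bound, *jalB* is not transcribed.
So JalB is not produced.
MoO₄²⁻ is present, so UlmP is inactive.
Norleucine is present, so QuvF is active.
No repressor is bound and QuvF is active, so *jovL* is transcribed.
→ *jovL* is ON in B.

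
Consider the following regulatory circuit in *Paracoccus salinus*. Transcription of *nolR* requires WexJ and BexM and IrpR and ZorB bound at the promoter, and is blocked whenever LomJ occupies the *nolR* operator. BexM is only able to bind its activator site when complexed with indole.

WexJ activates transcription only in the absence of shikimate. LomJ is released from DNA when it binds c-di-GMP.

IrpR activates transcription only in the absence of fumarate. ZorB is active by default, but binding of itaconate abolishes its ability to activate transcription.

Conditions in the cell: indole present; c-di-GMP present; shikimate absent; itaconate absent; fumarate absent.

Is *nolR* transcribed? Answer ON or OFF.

ON

Shikimate is absent, so WexJ is active.
c-di-GMP is present, so LomJ is inactive.
Indole is present, so BexM is active.
Fumarate is absent, so IrpR is active.
Itaconate is absent, so ZorB is active.
No repressor is bound and WexJ and BexM and IrpR and ZorB are active, so *nolR* is transcribed.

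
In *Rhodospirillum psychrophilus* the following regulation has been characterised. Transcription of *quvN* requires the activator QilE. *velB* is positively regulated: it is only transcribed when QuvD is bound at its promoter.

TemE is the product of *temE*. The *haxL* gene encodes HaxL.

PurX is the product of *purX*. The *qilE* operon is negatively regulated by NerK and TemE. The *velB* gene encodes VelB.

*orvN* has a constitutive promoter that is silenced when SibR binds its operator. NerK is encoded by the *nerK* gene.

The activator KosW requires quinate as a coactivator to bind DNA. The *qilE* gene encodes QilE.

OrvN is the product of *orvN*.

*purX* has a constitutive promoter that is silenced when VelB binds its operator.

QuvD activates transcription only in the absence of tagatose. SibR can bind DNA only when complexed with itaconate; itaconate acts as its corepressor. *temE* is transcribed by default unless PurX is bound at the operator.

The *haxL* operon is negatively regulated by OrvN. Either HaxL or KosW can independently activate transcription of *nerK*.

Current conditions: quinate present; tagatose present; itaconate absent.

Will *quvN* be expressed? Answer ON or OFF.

Itaconate is absent, so SibR is inactive.
With no repressor bound, *orvN* is transcribed.
So OrvN is produced and active.
With repressor OrvN bound, *haxL* is not transcribed.
So HaxL is not produced.
Quinate is present, so KosW is active.
Activator KosW is present, so *nerK* is transcribed.
So NerK is produced and active.
Tagatose is present, so QuvD is inactive.
Required activator QuvD is absent, so *velB* is not transcribed.
So VelB is not produced.
With no repressor bound, *purX* is transcribed.
So PurX is produced and active.
With repressor PurX bound, *temE* is not transcribed.
So TemE is not produced.
With repressor NerK bound, *qilE* is not transcribed.
So QilE is not produced.
Required activator QilE is absent, so *quvN* is not transcribed.

OFF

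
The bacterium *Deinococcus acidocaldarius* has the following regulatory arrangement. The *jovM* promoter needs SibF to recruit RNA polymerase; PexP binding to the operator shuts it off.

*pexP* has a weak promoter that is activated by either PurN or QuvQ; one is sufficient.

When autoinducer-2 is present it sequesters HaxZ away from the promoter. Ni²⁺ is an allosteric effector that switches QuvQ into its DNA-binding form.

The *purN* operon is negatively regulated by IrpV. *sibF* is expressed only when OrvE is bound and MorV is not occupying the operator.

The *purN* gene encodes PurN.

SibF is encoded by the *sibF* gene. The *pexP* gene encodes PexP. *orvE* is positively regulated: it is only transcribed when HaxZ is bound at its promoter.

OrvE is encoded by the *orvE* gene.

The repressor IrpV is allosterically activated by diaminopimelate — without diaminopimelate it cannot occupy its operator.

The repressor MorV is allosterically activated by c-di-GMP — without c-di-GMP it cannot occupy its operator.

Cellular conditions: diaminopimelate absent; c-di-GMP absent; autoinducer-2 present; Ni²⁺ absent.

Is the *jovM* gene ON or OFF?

OFF

Diaminopimelate is absent, so IrpV is inactive.
With no repressor bound, *purN* is transcribed.
So PurN is produced and active.
Ni²⁺ is absent, so QuvQ is inactive.
Activator PurN is present, so *pexP* is transcribed.
So PexP is produced and active.
c-di-GMP is absent, so MorV is inactive.
Autoinducer-2 is present, so HaxZ is inactive.
Required activator HaxZ is absent, so *orvE* is not transcribed.
So OrvE is not produced.
Required activator OrvE is absent, so *sibF* is not transcribed.
So SibF is not produced.
With repressor PexP bound, *jovM* is not transcribed.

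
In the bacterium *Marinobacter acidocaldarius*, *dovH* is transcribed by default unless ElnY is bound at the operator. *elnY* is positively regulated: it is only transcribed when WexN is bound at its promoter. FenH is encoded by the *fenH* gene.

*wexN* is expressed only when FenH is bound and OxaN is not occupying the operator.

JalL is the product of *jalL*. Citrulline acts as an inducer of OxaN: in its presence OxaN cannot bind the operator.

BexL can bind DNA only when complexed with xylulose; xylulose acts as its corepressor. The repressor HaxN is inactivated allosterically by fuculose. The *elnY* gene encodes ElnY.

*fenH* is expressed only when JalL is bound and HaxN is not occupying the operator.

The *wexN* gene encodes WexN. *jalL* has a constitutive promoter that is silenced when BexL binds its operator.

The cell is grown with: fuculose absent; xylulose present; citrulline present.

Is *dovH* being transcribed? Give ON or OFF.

ON

Xylulose is present, so BexL is active.
With repressor BexL bound, *jalL* is not transcribed.
So JalL is not produced.
Fuculose is absent, so HaxN is active.
With repressor HaxN bound, *fenH* is not transcribed.
So FenH is not produced.
Citrulline is present, so OxaN is inactive.
Required activator FenH is absent, so *wexN* is not transcribed.
So WexN is not produced.
Required activator WexN is absent, so *elnY* is not transcribed.
So ElnY is not produced.
With no repressor bound, *dovH* is transcribed.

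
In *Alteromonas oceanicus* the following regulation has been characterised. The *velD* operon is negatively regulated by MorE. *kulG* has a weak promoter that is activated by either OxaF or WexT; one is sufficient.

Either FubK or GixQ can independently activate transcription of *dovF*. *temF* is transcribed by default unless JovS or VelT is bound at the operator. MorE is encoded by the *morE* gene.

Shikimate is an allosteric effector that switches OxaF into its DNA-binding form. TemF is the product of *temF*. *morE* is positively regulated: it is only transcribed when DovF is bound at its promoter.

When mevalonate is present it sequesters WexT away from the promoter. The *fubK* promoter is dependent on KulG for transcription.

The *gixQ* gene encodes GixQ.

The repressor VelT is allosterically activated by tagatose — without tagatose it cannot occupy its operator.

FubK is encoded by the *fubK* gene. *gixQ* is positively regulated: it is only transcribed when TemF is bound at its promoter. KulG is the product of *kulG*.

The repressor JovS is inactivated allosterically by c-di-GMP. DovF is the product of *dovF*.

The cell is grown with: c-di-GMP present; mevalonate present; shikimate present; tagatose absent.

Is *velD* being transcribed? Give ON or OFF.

Shikimate is present, so OxaF is active.
Mevalonate is present, so WexT is inactive.
Activator OxaF is present, so *kulG* is transcribed.
So KulG is produced and active.
No repressor is bound and KulG is active, so *fubK* is transcribed.
So FubK is produced and active.
c-di-GMP is present, so JovS is inactive.
Tagatose is absent, so VelT is inactive.
With no repressor bound, *temF* is transcribed.
So TemF is produced and active.
No repressor is bound and TemF is active, so *gixQ* is transcribed.
So GixQ is produced and active.
Activator FubK is present, so *dovF* is transcribed.
So DovF is produced and active.
No repressor is bound and DovF is active, so *morE* is transcribed.
So MorE is produced and active.
With repressor MorE bound, *velD* is not transcribed.

OFF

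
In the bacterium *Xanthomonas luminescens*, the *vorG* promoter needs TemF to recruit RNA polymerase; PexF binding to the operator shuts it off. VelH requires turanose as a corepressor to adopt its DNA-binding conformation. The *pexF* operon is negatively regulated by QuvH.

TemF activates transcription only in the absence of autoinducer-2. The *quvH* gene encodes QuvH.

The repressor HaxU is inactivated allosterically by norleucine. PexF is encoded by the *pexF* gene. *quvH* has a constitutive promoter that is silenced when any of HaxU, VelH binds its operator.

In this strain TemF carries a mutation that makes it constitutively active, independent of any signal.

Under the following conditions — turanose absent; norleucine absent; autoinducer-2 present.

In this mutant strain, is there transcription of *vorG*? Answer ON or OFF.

OFF

Norleucine is absent, so HaxU is active.
Turanose is absent, so VelH is inactive.
With repressor HaxU bound, *quvH* is not transcribed.
So QuvH is not produced.
With no repressor bound, *pexF* is transcribed.
So PexF is produced and active.
TemF is constitutively active in this strain.
With repressor PexF bound, *vorG* is not transcribed.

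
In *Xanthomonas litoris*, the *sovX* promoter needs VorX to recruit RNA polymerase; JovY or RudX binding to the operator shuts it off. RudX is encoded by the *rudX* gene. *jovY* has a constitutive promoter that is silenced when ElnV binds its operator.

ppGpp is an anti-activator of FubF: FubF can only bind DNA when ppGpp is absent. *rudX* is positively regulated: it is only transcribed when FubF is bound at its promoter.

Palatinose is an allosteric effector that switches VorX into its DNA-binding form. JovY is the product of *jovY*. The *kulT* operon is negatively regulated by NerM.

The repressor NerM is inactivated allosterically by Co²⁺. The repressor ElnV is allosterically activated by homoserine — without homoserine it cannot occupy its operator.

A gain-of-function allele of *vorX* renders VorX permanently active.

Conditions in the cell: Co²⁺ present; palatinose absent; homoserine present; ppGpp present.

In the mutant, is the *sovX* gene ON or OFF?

ON

Homoserine is present, so ElnV is active.
With repressor ElnV bound, *jovY* is not transcribed.
So JovY is not produced.
ppGpp is present, so FubF is inactive.
Required activator FubF is absent, so *rudX* is not transcribed.
So RudX is not produced.
VorX is constitutively active in this strain.
No repressor is bound and VorX is active, so *sovX* is transcribed.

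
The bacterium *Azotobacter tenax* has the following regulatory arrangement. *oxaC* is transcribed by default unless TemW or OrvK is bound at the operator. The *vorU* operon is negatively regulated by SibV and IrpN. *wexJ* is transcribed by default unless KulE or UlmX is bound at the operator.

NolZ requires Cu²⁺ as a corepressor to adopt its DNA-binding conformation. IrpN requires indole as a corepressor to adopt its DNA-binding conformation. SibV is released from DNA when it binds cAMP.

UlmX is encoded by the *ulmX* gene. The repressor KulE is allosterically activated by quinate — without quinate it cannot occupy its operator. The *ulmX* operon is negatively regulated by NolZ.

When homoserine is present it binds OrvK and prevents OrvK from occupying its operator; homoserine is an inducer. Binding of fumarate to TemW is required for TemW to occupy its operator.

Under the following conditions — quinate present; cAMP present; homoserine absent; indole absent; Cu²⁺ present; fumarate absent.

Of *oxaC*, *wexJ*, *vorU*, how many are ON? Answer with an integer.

1

Fumarate is absent, so TemW is inactive.
Homoserine is absent, so OrvK is active.
With repressor OrvK bound, *oxaC* is not transcribed.
→ *oxaC* is OFF.
Quinate is present, so KulE is active.
Cu²⁺ is present, so NolZ is active.
With repressor NolZ bound, *ulmX* is not transcribed.
So UlmX is not produced.
With repressor KulE bound, *wexJ* is not transcribed.
→ *wexJ* is OFF.
cAMP is present, so SibV is inactive.
Indole is absent, so IrpN is inactive.
With no repressor bound, *vorU* is transcribed.
→ *vorU* is ON.
1 of the 3 genes is transcribed.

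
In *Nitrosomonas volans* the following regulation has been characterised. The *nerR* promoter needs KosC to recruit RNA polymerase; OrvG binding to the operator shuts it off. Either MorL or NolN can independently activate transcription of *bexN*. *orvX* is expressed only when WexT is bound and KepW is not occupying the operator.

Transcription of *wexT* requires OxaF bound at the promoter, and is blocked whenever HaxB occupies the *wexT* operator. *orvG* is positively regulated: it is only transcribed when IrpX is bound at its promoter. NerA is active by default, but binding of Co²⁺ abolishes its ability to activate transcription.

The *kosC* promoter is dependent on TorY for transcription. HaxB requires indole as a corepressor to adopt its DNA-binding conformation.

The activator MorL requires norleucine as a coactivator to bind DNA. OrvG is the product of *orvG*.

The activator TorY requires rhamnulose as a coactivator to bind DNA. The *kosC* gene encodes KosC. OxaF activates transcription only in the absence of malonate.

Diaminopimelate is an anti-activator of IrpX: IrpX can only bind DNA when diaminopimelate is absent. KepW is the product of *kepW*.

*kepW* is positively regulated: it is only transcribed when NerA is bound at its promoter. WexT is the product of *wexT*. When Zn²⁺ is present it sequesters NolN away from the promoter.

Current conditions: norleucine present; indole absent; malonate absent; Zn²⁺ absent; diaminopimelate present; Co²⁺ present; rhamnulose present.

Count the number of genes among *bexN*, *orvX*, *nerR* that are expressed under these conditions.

3

Norleucine is present, so MorL is active.
Zn²⁺ is absent, so NolN is active.
Activator MorL is present, so *bexN* is transcribed.
→ *bexN* is ON.
Malonate is absent, so OxaF is active.
Indole is absent, so HaxB is inactive.
No repressor is bound and OxaF is active, so *wexT* is transcribed.
So WexT is produced and active.
Co²⁺ is present, so NerA is inactive.
Required activator NerA is absent, so *kepW* is not transcribed.
So KepW is not produced.
No repressor is bound and WexT is active, so *orvX* is transcribed.
→ *orvX* is ON.
Rhamnulose is present, so TorY is active.
No repressor is bound and TorY is active, so *kosC* is transcribed.
So KosC is produced and active.
Diaminopimelate is present, so IrpX is inactive.
Required activator IrpX is absent, so *orvG* is not transcribed.
So OrvG is not produced.
No repressor is bound and KosC is active, so *nerR* is transcribed.
→ *nerR* is ON.
3 of the 3 genes are transcribed.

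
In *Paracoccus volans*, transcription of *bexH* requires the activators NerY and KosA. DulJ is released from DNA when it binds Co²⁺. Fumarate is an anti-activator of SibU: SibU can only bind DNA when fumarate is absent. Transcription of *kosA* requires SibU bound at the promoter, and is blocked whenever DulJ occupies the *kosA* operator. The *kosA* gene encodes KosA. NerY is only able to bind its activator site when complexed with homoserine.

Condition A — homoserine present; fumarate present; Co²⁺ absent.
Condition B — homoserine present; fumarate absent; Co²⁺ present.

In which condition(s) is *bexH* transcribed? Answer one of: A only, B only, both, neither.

Condition A:
Homoserine is present, so NerY is active.
Fumarate is present, so SibU is inactive.
Co²⁺ is absent, so DulJ is active.
With repressor DulJ bound, *kosA* is not transcribed.
So KosA is not produced.
Required activator KosA is absent, so *bexH* is not transcribed.
→ *bexH* is OFF in A.
Condition B:
Homoserine is present, so NerY is active.
Fumarate is absent, so SibU is active.
Co²⁺ is present, so DulJ is inactive.
No repressor is bound and SibU is active, so *kosA* is transcribed.
So KosA is produced and active.
No repressor is bound and NerY and KosA are active, so *bexH* is transcribed.
→ *bexH* is ON in B.

B only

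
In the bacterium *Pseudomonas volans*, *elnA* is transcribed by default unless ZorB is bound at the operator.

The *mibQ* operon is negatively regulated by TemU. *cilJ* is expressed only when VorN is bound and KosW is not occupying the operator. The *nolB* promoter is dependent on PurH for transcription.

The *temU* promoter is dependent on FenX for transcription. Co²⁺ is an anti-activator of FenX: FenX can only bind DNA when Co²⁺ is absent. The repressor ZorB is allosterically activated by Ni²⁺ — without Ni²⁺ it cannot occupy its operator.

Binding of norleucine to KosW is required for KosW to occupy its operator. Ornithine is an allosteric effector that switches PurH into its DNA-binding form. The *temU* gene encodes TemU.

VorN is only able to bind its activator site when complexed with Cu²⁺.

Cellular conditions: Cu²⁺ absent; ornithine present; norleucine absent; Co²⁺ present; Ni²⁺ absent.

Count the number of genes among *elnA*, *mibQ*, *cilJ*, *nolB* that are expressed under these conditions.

Ni²⁺ is absent, so ZorB is inactive.
With no repressor bound, *elnA* is transcribed.
→ *elnA* is ON.
Co²⁺ is present, so FenX is inactive.
Required activator FenX is absent, so *temU* is not transcribed.
So TemU is not produced.
With no repressor bound, *mibQ* is transcribed.
→ *mibQ* is ON.
Norleucine is absent, so KosW is inactive.
Cu²⁺ is absent, so VorN is inactive.
Required activator VorN is absent, so *cilJ* is not transcribed.
→ *cilJ* is OFF.
Ornithine is present, so PurH is active.
No repressor is bound and PurH is active, so *nolB* is transcribed.
→ *nolB* is ON.
3 of the 4 genes are transcribed.

3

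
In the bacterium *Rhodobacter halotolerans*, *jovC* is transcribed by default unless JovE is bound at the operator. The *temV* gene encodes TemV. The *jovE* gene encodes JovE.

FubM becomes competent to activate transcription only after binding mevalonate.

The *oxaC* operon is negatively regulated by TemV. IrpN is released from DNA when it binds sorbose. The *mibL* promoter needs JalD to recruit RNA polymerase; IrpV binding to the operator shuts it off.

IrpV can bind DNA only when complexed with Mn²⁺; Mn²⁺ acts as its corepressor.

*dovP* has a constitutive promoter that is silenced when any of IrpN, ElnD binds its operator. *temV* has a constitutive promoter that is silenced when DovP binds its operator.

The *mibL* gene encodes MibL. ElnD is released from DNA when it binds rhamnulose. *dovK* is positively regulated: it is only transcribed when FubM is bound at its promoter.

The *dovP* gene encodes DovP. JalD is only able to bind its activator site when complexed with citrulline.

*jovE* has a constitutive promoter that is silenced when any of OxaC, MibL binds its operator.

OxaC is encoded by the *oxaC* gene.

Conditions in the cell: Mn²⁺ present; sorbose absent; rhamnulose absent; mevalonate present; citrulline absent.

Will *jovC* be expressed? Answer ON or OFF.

Sorbose is absent, so IrpN is active.
Rhamnulose is absent, so ElnD is active.
With repressor IrpN bound, *dovP* is not transcribed.
So DovP is not produced.
With no repressor bound, *temV* is transcribed.
So TemV is produced and active.
With repressor TemV bound, *oxaC* is not transcribed.
So OxaC is not produced.
Citrulline is absent, so JalD is inactive.
Mn²⁺ is present, so IrpV is active.
With repressor IrpV bound, *mibL* is not transcribed.
So MibL is not produced.
With no repressor bound, *jovE* is transcribed.
So JovE is produced and active.
With repressor JovE bound, *jovC* is not transcribed.

OFF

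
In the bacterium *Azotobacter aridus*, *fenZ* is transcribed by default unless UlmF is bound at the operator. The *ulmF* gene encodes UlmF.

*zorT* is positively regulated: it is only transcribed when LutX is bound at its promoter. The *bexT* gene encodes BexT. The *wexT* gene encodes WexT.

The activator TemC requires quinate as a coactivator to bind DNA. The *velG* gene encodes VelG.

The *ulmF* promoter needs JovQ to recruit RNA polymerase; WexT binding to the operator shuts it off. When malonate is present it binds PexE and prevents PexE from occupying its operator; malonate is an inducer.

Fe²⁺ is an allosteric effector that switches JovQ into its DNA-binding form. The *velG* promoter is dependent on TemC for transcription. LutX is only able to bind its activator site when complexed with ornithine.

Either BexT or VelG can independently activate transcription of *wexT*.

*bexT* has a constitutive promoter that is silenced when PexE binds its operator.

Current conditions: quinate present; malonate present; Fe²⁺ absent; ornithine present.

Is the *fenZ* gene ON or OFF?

Malonate is present, so PexE is inactive.
With no repressor bound, *bexT* is transcribed.
So BexT is produced and active.
Quinate is present, so TemC is active.
No repressor is bound and TemC is active, so *velG* is transcribed.
So VelG is produced and active.
Activator BexT is present, so *wexT* is transcribed.
So WexT is produced and active.
Fe²⁺ is absent, so JovQ is inactive.
With repressor WexT bound, *ulmF* is not transcribed.
So UlmF is not produced.
With no repressor bound, *fenZ* is transcribed.

ON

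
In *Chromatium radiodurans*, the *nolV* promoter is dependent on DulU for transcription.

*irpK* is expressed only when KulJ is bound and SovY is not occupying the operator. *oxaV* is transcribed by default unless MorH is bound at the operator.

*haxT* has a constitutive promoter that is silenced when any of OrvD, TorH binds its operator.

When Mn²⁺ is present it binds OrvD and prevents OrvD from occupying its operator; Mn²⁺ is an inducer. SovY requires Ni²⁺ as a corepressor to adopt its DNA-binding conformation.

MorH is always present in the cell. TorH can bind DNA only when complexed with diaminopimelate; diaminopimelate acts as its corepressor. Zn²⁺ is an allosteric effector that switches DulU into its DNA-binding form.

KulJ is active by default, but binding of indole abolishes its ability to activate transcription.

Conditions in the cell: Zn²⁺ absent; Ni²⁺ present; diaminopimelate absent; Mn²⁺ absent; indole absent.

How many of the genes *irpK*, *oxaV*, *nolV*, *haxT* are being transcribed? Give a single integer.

0

Indole is absent, so KulJ is active.
Ni²⁺ is present, so SovY is active.
With repressor SovY bound, *irpK* is not transcribed.
→ *irpK* is OFF.
MorH is produced constitutively and is active.
With repressor MorH bound, *oxaV* is not transcribed.
→ *oxaV* is OFF.
Zn²⁺ is absent, so DulU is inactive.
Required activator DulU is absent, so *nolV* is not transcribed.
→ *nolV* is OFF.
Mn²⁺ is absent, so OrvD is active.
Diaminopimelate is absent, so TorH is inactive.
With repressor OrvD bound, *haxT* is not transcribed.
→ *haxT* is OFF.
0 of the 4 genes are transcribed.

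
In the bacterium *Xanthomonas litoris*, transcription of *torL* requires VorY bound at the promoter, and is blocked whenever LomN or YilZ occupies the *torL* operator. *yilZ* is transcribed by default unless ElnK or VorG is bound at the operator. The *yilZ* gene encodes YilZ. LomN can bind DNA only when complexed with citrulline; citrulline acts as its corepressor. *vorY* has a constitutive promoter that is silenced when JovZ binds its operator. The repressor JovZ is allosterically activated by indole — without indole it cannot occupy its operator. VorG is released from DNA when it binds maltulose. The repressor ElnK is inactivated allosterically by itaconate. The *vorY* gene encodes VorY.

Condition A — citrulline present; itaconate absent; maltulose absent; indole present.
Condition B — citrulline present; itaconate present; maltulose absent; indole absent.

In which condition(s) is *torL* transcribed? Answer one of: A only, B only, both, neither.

Condition A:
Citrulline is present, so LomN is active.
Itaconate is absent, so ElnK is active.
Maltulose is absent, so VorG is active.
With repressor ElnK bound, *yilZ* is not transcribed.
So YilZ is not produced.
Indole is present, so JovZ is active.
With repressor JovZ bound, *vorY* is not transcribed.
So VorY is not produced.
With repressor LomN bound, *torL* is not transcribed.
→ *torL* is OFF in A.
Condition B:
Citrulline is present, so LomN is active.
Itaconate is present, so ElnK is inactive.
Maltulose is absent, so VorG is active.
With repressor VorG bound, *yilZ* is not transcribed.
So YilZ is not produced.
Indole is absent, so JovZ is inactive.
With no repressor bound, *vorY* is transcribed.
So VorY is produced and active.
With repressor LomN bound, *torL* is not transcribed.
→ *torL* is OFF in B.

neither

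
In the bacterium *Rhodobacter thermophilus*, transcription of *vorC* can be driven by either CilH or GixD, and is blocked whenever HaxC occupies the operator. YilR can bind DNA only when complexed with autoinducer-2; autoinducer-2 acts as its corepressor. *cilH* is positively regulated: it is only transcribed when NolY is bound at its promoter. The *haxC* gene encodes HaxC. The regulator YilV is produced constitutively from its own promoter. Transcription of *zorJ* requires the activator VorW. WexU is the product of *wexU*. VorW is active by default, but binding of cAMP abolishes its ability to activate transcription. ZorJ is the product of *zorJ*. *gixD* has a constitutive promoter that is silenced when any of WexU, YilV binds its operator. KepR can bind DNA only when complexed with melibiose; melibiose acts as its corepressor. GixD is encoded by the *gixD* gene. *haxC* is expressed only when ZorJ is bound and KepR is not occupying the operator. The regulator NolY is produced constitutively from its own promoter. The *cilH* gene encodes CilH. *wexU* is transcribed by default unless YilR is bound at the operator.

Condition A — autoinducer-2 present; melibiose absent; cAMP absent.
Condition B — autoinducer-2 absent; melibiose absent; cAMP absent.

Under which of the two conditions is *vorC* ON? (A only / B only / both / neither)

Condition A:
NolY is produced constitutively and is active.
No repressor is bound and NolY is active, so *cilH* is transcribed.
So CilH is produced and active.
Autoinducer-2 is present, so YilR is active.
With repressor YilR bound, *wexU* is not transcribed.
So WexU is not produced.
YilV is produced constitutively and is active.
With repressor YilV bound, *gixD* is not transcribed.
So GixD is not produced.
Melibiose is absent, so KepR is inactive.
cAMP is absent, so VorW is active.
No repressor is bound and VorW is active, so *zorJ* is transcribed.
So ZorJ is produced and active.
No repressor is bound and ZorJ is active, so *haxC* is transcribed.
So HaxC is produced and active.
With repressor HaxC bound, *vorC* is not transcribed.
→ *vorC* is OFF in A.
Condition B:
NolY is produced constitutively and is active.
No repressor is bound and NolY is active, so *cilH* is transcribed.
So CilH is produced and active.
Autoinducer-2 is absent, so YilR is inactive.
With no repressor bound, *wexU* is transcribed.
So WexU is produced and active.
YilV is produced constitutively and is active.
With repressor WexU bound, *gixD* is not transcribed.
So GixD is not produced.
Melibiose is absent, so KepR is inactive.
cAMP is absent, so VorW is active.
No repressor is bound and VorW is active, so *zorJ* is transcribed.
So ZorJ is produced and active.
No repressor is bound and ZorJ is active, so *haxC* is transcribed.
So HaxC is produced and active.
With repressor HaxC bound, *vorC* is not transcribed.
→ *vorC* is OFF in B.

neither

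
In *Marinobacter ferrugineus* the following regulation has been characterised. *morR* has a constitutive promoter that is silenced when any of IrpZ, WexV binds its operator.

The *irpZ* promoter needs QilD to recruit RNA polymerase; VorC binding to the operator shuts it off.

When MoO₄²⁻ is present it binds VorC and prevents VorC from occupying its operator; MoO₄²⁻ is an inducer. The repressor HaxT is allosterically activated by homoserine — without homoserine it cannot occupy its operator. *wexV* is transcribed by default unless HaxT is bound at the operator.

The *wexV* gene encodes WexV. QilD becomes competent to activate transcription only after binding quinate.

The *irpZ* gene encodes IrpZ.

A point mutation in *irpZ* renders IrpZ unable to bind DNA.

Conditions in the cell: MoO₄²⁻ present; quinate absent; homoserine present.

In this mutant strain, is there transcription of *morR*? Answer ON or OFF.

ON

IrpZ is non-functional in this strain, so it has no effect.
Homoserine is present, so HaxT is active.
With repressor HaxT bound, *wexV* is not transcribed.
So WexV is not produced.
With no repressor bound, *morR* is transcribed.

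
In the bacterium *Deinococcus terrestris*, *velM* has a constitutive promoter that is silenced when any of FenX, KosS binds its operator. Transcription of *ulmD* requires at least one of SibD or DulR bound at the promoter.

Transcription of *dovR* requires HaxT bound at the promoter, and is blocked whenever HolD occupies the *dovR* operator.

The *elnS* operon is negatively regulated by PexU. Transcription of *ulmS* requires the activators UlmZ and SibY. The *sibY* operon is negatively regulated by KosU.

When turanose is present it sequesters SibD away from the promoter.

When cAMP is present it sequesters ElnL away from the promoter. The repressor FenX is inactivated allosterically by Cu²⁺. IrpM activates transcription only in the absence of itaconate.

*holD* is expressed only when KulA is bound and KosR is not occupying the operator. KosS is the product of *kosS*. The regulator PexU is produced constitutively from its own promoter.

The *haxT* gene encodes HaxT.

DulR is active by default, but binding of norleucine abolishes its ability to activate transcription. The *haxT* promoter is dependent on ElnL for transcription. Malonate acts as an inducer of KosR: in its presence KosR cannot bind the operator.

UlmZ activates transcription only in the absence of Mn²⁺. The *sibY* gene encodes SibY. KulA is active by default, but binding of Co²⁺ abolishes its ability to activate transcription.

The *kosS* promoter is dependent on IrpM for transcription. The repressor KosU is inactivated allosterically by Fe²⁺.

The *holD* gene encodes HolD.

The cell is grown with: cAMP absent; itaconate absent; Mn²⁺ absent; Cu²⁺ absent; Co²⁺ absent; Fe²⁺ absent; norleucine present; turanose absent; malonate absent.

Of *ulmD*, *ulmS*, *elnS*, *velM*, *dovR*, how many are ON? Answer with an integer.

Turanose is absent, so SibD is active.
Norleucine is present, so DulR is inactive.
Activator SibD is present, so *ulmD* is transcribed.
→ *ulmD* is ON.
Mn²⁺ is absent, so UlmZ is active.
Fe²⁺ is absent, so KosU is active.
With repressor KosU bound, *sibY* is not transcribed.
So SibY is not produced.
Required activator SibY is absent, so *ulmS* is not transcribed.
→ *ulmS* is OFF.
PexU is produced constitutively and is active.
With repressor PexU bound, *elnS* is not transcribed.
→ *elnS* is OFF.
Cu²⁺ is absent, so FenX is active.
Itaconate is absent, so IrpM is active.
No repressor is bound and IrpM is active, so *kosS* is transcribed.
So KosS is produced and active.
With repressor FenX bound, *velM* is not transcribed.
→ *velM* is OFF.
cAMP is absent, so ElnL is active.
No repressor is bound and ElnL is active, so *haxT* is transcribed.
So HaxT is produced and active.
Co²⁺ is absent, so KulA is active.
Malonate is absent, so KosR is active.
With repressor KosR bound, *holD* is not transcribed.
So HolD is not produced.
No repressor is bound and HaxT is active, so *dovR* is transcribed.
→ *dovR* is ON.
2 of the 5 genes are transcribed.

2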